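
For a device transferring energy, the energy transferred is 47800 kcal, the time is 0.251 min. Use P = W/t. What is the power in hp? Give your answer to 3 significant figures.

17800 hp

Directly: P = W/t.
W = 47800 kcal = 2.000×10^8 J; t = 0.251 min = 15.06 s.
P = 1.328×10^7 W  (the unit combination reduces to kg·m²/s³ = W)
1.328×10^7 W × (1 hp / 745.7 W) = 17809 hp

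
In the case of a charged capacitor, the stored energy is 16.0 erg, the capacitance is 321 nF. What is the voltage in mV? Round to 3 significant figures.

Rearranging: V = √(2E/C).
E = 16.0 erg = 1.600×10^-6 J; C = 321 nF = 3.210×10^-7 F.
V = 3.157 V
3.157 V × (1 mV / 0.001000 V) = 3157 mV

3160 mV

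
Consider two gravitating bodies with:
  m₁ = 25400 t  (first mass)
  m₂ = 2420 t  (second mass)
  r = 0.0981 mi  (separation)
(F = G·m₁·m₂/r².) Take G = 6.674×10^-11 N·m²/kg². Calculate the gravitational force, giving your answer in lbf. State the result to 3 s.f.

0.0370 lbf

F is given directly by: F = Gm₁m₂/r².
m₁ = 25400 t = 2.540×10^7 kg; m₂ = 2420 t = 2.420×10^6 kg; r = 0.0981 mi = 157.9 m; G = 6.674×10^-11 N·m²/kg².
F = 0.1646 N  (the unit combination reduces to kg·m/s² = N)
0.1646 N × (1 lbf / 4.448 N) = 0.03700 lbf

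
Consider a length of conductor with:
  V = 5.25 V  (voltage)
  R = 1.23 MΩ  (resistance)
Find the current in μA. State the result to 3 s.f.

4.27 μA

From Ohm's law: I = V/R.
V = 5.25 V; R = 1.23 MΩ = 1.230×10^6 Ω.
I = 4.268×10^-6 A
4.268×10^-6 A × (1 μA / 1.000×10^-6 A) = 4.268 μA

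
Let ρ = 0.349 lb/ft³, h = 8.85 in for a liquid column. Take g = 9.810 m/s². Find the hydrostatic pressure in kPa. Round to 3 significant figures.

Directly: P = ρgh.
ρ = 0.349 lb/ft³ = 5.590 kg/m³; h = 8.85 in = 0.2248 m; g = 9.810 m/s².
P = 12.33 Pa
12.33 Pa × (1 kPa / 1000 Pa) = 0.01233 kPa

0.0123 kPa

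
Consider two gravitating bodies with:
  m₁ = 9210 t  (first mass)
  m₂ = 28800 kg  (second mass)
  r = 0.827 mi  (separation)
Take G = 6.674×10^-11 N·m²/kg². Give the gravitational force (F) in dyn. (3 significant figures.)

0.999 dyn

From Newton's law of gravitation: F = Gm₁m₂/r².
m₁ = 9210 t = 9.210×10^6 kg; m₂ = 28800 kg; r = 0.827 mi = 1331 m; G = 6.674×10^-11 N·m²/kg².
F = 9.994×10^-6 N
9.994×10^-6 N × (1 dyn / 1.000×10^-5 N) = 0.9994 dyn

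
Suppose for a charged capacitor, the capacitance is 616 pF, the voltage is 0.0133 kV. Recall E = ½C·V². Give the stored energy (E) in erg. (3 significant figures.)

0.545 erg

Directly: E = ½CV².
C = 616 pF = 6.160×10^-10 F; V = 0.0133 kV = 13.30 V.
E = 5.448×10^-8 J  (the unit combination reduces to kg·m²/s² = J)
5.448×10^-8 J × (1 erg / 1.000×10^-7 J) = 0.5448 erg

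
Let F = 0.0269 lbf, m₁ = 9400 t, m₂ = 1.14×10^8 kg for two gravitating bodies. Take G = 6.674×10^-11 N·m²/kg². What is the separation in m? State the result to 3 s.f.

773 m

From Newton's law of gravitation: r = √(G·m₁m₂/F).
F = 0.0269 lbf = 0.1197 N; m₁ = 9400 t = 9.400×10^6 kg; m₂ = 1.14×10^8 kg; G = 6.674×10^-11 N·m²/kg².
r = 773.1 m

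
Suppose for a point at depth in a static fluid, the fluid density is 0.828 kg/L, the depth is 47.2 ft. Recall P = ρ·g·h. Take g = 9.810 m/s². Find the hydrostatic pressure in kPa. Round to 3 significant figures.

117 kPa

P is given directly by: P = ρgh.
ρ = 0.828 kg/L = 828.0 kg/m³; h = 47.2 ft = 14.39 m; g = 9.810 m/s².
P = 1.169×10^5 Pa
1.169×10^5 Pa × (1 kPa / 1000 Pa) = 116.9 kPa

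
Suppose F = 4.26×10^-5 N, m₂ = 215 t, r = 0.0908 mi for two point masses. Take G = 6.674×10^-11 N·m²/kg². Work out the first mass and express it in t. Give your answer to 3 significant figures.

Rearranging F = G·m₁·m₂/r² for m₁: m₁ = F·r²/(G·m₂).
F = 4.26×10^-5 N; m₂ = 215 t = 2.150×10^5 kg; r = 0.0908 mi = 146.1 m; G = 6.674×10^-11 N·m²/kg².
m₁ = 63395 kg
63395 kg × (1 t / 1000 kg) = 63.39 t

63.4 t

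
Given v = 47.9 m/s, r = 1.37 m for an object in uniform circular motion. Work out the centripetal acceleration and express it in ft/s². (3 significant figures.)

a is given directly by: a = v²/r.
v = 47.9 m/s; r = 1.37 m.
a = 1675 m/s²
1675 m/s² × (1 ft/s² / 0.3048 m/s²) = 5495 ft/s²

5490 ft/s²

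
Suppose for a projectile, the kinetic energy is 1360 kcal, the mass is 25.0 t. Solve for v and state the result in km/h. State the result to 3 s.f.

76.8 km/h

Rearranging: v = √(2·KE/m).
KE = 1360 kcal = 5.690×10^6 J; m = 25.0 t = 25000 kg.
v = 21.34 m/s
21.34 m/s × (1 km/h / 0.2778 m/s) = 76.81 km/h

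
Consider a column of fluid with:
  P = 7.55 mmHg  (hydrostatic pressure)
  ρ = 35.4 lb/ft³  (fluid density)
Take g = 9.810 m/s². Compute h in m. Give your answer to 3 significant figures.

0.181 m

Rearranging: h = P/(ρ·g).
P = 7.55 mmHg = 1007 Pa; ρ = 35.4 lb/ft³ = 567.1 kg/m³; g = 9.810 m/s².
h = 0.1809 m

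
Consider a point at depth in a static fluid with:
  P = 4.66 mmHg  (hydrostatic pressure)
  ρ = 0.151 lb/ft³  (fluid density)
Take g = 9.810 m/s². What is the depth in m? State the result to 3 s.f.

26.2 m

Solving P = ρ·g·h for h: h = P/(ρ·g).
P = 4.66 mmHg = 621.3 Pa; ρ = 0.151 lb/ft³ = 2.419 kg/m³; g = 9.810 m/s².
h = 26.18 m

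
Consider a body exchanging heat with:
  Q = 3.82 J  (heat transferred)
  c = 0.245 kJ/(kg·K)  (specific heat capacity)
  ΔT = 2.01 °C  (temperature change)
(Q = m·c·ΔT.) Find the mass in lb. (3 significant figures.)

Rearranging Q = m·c·ΔT for m: m = Q/(c·ΔT).
Q = 3.82 J; c = 0.245 kJ/(kg·K) = 245.0 J/(kg·K); ΔT = 2.01 °C = 2.010 K.
m = 0.007757 kg
0.007757 kg × (1 lb / 0.4536 kg) = 0.01710 lb

0.0171 lb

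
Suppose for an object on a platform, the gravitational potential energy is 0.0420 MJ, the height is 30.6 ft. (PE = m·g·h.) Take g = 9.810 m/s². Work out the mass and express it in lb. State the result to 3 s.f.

Solving PE = m·g·h for m: m = PE/(g·h).
PE = 0.0420 MJ = 42000 J; h = 30.6 ft = 9.327 m; g = 9.810 m/s².
m = 459.0 kg
459.0 kg × (1 lb / 0.4536 kg) = 1012 lb

1010 lb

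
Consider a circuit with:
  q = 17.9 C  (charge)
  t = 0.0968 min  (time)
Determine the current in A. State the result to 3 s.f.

3.08 A

Rearranging: I = q/t.
q = 17.9 C; t = 0.0968 min = 5.808 s.
I = 3.082 A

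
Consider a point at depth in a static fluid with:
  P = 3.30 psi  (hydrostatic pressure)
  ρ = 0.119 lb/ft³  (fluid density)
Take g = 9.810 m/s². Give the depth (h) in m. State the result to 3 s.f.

Rearranging P = ρ·g·h for h: h = P/(ρ·g).
P = 3.30 psi = 22753 Pa; ρ = 0.119 lb/ft³ = 1.906 kg/m³; g = 9.810 m/s².
h = 1217 m

1220 m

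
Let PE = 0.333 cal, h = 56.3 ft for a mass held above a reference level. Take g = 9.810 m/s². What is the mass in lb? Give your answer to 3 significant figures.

0.0182 lb

Rearranging PE = m·g·h for m: m = PE/(g·h).
PE = 0.333 cal = 1.393 J; h = 56.3 ft = 17.16 m; g = 9.810 m/s².
m = 0.008276 kg
0.008276 kg × (1 lb / 0.4536 kg) = 0.01825 lb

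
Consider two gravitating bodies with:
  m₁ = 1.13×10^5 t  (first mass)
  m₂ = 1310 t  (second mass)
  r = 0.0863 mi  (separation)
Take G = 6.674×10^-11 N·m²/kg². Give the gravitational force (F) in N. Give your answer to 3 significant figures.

F is given directly by: F = Gm₁m₂/r².
m₁ = 1.13×10^5 t = 1.130×10^8 kg; m₂ = 1310 t = 1.310×10^6 kg; r = 0.0863 mi = 138.9 m; G = 6.674×10^-11 N·m²/kg².
F = 0.5122 N

0.512 N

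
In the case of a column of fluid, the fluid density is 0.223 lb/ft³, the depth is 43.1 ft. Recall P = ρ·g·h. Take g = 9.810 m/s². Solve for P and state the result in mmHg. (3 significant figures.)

3.45 mmHg

Directly: P = ρgh.
ρ = 0.223 lb/ft³ = 3.572 kg/m³; h = 43.1 ft = 13.14 m; g = 9.810 m/s².
P = 460.3 Pa
460.3 Pa × (1 mmHg / 133.3 Pa) = 3.453 mmHg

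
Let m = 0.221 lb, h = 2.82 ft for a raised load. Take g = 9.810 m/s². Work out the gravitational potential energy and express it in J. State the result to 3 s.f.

0.845 J

Directly: PE = mgh.
m = 0.221 lb = 0.1002 kg; h = 2.82 ft = 0.8595 m; g = 9.810 m/s².
PE = 0.8453 J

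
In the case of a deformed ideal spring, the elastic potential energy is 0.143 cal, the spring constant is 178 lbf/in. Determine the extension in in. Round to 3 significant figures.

Rearranging U = ½k·x² for x: x = √(2U/k).
U = 0.143 cal = 0.5983 J; k = 178 lbf/in = 31173 N/m.
x = 0.006196 m
0.006196 m × (1 in / 0.02540 m) = 0.2439 in

0.244 in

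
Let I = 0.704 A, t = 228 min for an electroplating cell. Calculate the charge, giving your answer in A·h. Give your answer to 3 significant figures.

2.68 A·h

Directly: q = It.
I = 0.704 A; t = 228 min = 13680 s.
q = 9631 C  (the unit combination reduces to A·s = C)
9631 C × (1 A·h / 3600 C) = 2.675 A·h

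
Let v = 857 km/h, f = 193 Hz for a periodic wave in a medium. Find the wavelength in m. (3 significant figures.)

1.23 m

Rearranging v = f·λ for λ: λ = v/f.
v = 857 km/h = 238.1 m/s; f = 193 Hz.
λ = 1.233 m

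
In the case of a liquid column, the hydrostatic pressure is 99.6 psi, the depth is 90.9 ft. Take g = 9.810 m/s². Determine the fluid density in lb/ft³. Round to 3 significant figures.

Rearranging P = ρ·g·h for ρ: ρ = P/(g·h).
P = 99.6 psi = 6.867×10^5 Pa; h = 90.9 ft = 27.71 m; g = 9.810 m/s².
ρ = 2527 kg/m³
2527 kg/m³ × (1 lb/ft³ / 16.02 kg/m³) = 157.7 lb/ft³

158 lb/ft³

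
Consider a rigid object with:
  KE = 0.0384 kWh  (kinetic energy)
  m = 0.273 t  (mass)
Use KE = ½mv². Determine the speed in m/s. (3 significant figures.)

Rearranging: v = √(2·KE/m).
KE = 0.0384 kWh = 1.382×10^5 J; m = 0.273 t = 273.0 kg.
v = 31.82 m/s

31.8 m/s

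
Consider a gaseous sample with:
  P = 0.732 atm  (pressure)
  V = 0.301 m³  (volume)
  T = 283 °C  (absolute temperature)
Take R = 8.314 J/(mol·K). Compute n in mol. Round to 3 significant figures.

Rearranging: n = PV/(RT).
P = 0.732 atm = 74170 Pa; V = 0.301 m³; T = 283 °C = 556.1 K; R = 8.314 J/(mol·K).
n = 4.828 mol

4.83 mol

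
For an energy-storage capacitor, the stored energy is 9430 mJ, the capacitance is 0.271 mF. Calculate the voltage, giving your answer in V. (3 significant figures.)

264 V

Rearranging E = ½C·V² for V: V = √(2E/C).
E = 9430 mJ = 9.430 J; C = 0.271 mF = 2.710×10^-4 F.
V = 263.8 V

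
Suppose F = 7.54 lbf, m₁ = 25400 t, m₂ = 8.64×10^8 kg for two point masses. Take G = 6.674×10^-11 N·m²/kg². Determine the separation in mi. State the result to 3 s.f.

0.130 mi

From Newton's law of gravitation: r = √(G·m₁m₂/F).
F = 7.54 lbf = 33.54 N; m₁ = 25400 t = 2.540×10^7 kg; m₂ = 8.64×10^8 kg; G = 6.674×10^-11 N·m²/kg².
r = 209.0 m
209.0 m × (1 mi / 1609 m) = 0.1298 mi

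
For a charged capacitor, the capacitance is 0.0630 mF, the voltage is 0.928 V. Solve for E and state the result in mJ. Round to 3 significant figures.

E is given directly by: E = ½CV².
C = 0.0630 mF = 6.300×10^-5 F; V = 0.928 V.
E = 2.713×10^-5 J
2.713×10^-5 J × (1 mJ / 0.001000 J) = 0.02713 mJ

0.0271 mJ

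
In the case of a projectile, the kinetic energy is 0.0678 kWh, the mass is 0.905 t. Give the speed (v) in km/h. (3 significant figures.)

Rearranging: v = √(2·KE/m).
KE = 0.0678 kWh = 2.441×10^5 J; m = 0.905 t = 905.0 kg.
v = 23.23 m/s
23.23 m/s × (1 km/h / 0.2778 m/s) = 83.61 km/h

83.6 km/h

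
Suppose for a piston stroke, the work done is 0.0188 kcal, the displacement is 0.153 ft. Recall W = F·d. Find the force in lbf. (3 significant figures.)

Rearranging: F = W/d.
W = 0.0188 kcal = 78.66 J; d = 0.153 ft = 0.04663 m.
F = 1687 N
1687 N × (1 lbf / 4.448 N) = 379.2 lbf

379 lbf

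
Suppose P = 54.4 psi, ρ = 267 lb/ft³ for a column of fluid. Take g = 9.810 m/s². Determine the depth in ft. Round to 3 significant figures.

Rearranging P = ρ·g·h for h: h = P/(ρ·g).
P = 54.4 psi = 3.751×10^5 Pa; ρ = 267 lb/ft³ = 4277 kg/m³; g = 9.810 m/s².
h = 8.940 m
8.940 m × (1 ft / 0.3048 m) = 29.33 ft

29.3 ft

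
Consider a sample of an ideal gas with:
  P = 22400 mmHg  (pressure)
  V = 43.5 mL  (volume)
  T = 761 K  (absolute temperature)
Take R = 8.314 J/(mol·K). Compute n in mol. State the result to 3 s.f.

Rearranging: n = PV/(RT).
P = 22400 mmHg = 2.986×10^6 Pa; V = 43.5 mL = 4.350×10^-5 m³; T = 761 K; R = 8.314 J/(mol·K).
n = 0.02053 mol

0.0205 mol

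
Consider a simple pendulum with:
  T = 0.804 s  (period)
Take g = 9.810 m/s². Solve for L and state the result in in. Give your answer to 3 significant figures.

Solving T = 2π√(L/g) for L: L = g·(T/2π)².
T = 0.804 s; g = 9.810 m/s².
L = 0.1606 m
0.1606 m × (1 in / 0.02540 m) = 6.324 in

6.32 in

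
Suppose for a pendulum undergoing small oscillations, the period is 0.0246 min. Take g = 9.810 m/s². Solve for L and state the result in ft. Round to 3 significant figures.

Rearranging: L = g·(T/2π)².
T = 0.0246 min = 1.476 s; g = 9.810 m/s².
L = 0.5414 m
0.5414 m × (1 ft / 0.3048 m) = 1.776 ft

1.78 ft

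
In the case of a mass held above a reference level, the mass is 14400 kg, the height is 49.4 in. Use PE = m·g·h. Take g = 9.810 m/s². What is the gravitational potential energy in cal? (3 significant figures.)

42400 cal

PE is given directly by: PE = mgh.
m = 14400 kg; h = 49.4 in = 1.255 m; g = 9.810 m/s².
PE = 1.773×10^5 J
1.773×10^5 J × (1 cal / 4.184 J) = 42364 cal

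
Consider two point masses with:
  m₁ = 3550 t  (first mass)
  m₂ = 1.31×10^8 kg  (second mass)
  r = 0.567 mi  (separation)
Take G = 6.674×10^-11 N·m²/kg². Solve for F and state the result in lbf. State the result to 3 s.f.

Directly: F = Gm₁m₂/r².
m₁ = 3550 t = 3.550×10^6 kg; m₂ = 1.31×10^8 kg; r = 0.567 mi = 912.5 m; G = 6.674×10^-11 N·m²/kg².
F = 0.03728 N
0.03728 N × (1 lbf / 4.448 N) = 0.008380 lbf

0.00838 lbf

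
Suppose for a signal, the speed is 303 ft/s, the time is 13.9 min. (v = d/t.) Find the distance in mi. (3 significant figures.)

Rearranging: d = v·t.
v = 303 ft/s = 92.35 m/s; t = 13.9 min = 834.0 s.
d = 77024 m
77024 m × (1 mi / 1609 m) = 47.86 mi

47.9 mi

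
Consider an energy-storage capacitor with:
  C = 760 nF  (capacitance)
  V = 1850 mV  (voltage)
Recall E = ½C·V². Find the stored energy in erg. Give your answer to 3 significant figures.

13.0 erg

Directly: E = ½CV².
C = 760 nF = 7.600×10^-7 F; V = 1850 mV = 1.850 V.
E = 1.301×10^-6 J  (the unit combination reduces to kg·m²/s² = J)
1.301×10^-6 J × (1 erg / 1.000×10^-7 J) = 13.01 erg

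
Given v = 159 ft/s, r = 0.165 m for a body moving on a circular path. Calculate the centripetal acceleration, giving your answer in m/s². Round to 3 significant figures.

Directly: a = v²/r.
v = 159 ft/s = 48.46 m/s; r = 0.165 m.
a = 14234 m/s²

14200 m/s²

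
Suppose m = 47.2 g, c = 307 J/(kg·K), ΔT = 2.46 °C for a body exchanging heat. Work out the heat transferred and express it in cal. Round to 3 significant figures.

8.52 cal

Directly: Q = mcΔT.
m = 47.2 g = 0.04720 kg; c = 307 J/(kg·K); ΔT = 2.46 °C = 2.460 K.
Q = 35.65 J  (the unit combination reduces to kg·m²/s² = J)
35.65 J × (1 cal / 4.184 J) = 8.520 cal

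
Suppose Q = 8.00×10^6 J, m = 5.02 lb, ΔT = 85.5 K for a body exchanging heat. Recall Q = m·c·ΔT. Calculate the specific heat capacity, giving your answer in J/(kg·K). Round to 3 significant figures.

41100 J/(kg·K)

Rearranging Q = m·c·ΔT for c: c = Q/(m·ΔT).
Q = 8.00×10^6 J; m = 5.02 lb = 2.277 kg; ΔT = 85.5 K.
c = 41092 J/(kg·K)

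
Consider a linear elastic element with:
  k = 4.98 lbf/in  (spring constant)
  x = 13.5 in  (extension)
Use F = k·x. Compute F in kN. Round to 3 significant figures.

From Hooke's law: F = kx.
k = 4.98 lbf/in = 872.1 N/m; x = 13.5 in = 0.3429 m.
F = 299.1 N  (the unit combination reduces to kg·m/s² = N)
299.1 N × (1 kN / 1000 N) = 0.2991 kN

0.299 kN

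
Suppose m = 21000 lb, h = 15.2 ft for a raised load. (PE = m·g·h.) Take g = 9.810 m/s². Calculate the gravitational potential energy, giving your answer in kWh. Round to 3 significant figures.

Directly: PE = mgh.
m = 21000 lb = 9525 kg; h = 15.2 ft = 4.633 m; g = 9.810 m/s².
PE = 4.329×10^5 J  (the unit combination reduces to kg·m²/s² = J)
4.329×10^5 J × (1 kWh / 3.600×10^6 J) = 0.1203 kWh

0.120 kWh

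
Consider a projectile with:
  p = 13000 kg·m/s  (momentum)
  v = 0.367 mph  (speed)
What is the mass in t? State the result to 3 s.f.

Solving p = m·v for m: m = p/v.
p = 13000 kg·m/s; v = 0.367 mph = 0.1641 m/s.
m = 79238 kg
79238 kg × (1 t / 1000 kg) = 79.24 t

79.2 t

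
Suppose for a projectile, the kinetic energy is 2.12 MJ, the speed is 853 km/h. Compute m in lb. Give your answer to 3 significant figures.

Solving KE = ½mv² for m: m = 2·KE/v².
KE = 2.12 MJ = 2.120×10^6 J; v = 853 km/h = 236.9 m/s.
m = 75.52 kg
75.52 kg × (1 lb / 0.4536 kg) = 166.5 lb

166 lb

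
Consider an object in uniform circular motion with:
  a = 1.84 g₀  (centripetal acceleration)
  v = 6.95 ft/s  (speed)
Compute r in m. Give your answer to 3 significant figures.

0.249 m

Rearranging a = v²/r for r: r = v²/a.
a = 1.84 g₀ = 18.04 m/s²; v = 6.95 ft/s = 2.118 m/s.
r = 0.2487 m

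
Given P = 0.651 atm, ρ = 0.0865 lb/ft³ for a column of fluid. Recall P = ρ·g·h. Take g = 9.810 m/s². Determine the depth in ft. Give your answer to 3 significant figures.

15900 ft

Rearranging: h = P/(ρ·g).
P = 0.651 atm = 65963 Pa; ρ = 0.0865 lb/ft³ = 1.386 kg/m³; g = 9.810 m/s².
h = 4853 m
4853 m × (1 ft / 0.3048 m) = 15921 ft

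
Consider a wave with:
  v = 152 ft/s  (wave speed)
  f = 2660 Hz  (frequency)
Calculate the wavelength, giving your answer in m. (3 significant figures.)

0.0174 m

Rearranging v = f·λ for λ: λ = v/f.
v = 152 ft/s = 46.33 m/s; f = 2660 Hz.
λ = 0.01742 m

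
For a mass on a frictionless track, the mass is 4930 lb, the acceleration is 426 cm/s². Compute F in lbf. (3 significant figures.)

From Newton's second law: F = m·a.
m = 4930 lb = 2236 kg; a = 426 cm/s² = 4.260 m/s².
F = 9526 N  (the unit combination reduces to kg·m/s² = N)
9526 N × (1 lbf / 4.448 N) = 2142 lbf

2140 lbf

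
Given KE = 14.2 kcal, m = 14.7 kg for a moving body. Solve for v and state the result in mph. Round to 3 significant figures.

Solving KE = ½mv² for v: v = √(2·KE/m).
KE = 14.2 kcal = 59413 J; m = 14.7 kg.
v = 89.91 m/s
89.91 m/s × (1 mph / 0.4470 m/s) = 201.1 mph

201 mph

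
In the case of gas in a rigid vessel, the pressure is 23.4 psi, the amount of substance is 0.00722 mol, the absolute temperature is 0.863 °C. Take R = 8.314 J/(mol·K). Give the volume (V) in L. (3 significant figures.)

Rearranging PV = nRT for V: V = nRT/P.
P = 23.4 psi = 1.613×10^5 Pa; n = 0.00722 mol; T = 0.863 °C = 274.0 K; R = 8.314 J/(mol·K).
V = 1.019×10^-4 m³
1.019×10^-4 m³ × (1 L / 0.001000 m³) = 0.1019 L

0.102 L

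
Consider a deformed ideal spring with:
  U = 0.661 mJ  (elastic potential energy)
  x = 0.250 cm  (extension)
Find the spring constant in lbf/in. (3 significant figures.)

Rearranging U = ½k·x² for k: k = 2U/x².
U = 0.661 mJ = 6.610×10^-4 J; x = 0.250 cm = 0.002500 m.
k = 211.5 N/m
211.5 N/m × (1 lbf/in / 175.1 N/m) = 1.208 lbf/in

1.21 lbf/in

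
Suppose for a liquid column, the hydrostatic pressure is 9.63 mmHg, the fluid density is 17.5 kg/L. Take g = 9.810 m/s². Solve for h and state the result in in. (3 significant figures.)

0.294 in

Rearranging P = ρ·g·h for h: h = P/(ρ·g).
P = 9.63 mmHg = 1284 Pa; ρ = 17.5 kg/L = 17500 kg/m³; g = 9.810 m/s².
h = 0.007479 m
0.007479 m × (1 in / 0.02540 m) = 0.2944 in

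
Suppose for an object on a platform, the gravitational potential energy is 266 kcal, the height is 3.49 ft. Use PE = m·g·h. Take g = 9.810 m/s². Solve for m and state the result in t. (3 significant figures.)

107 t

Solving PE = m·g·h for m: m = PE/(g·h).
PE = 266 kcal = 1.113×10^6 J; h = 3.49 ft = 1.064 m; g = 9.810 m/s².
m = 1.067×10^5 kg
1.067×10^5 kg × (1 t / 1000 kg) = 106.7 t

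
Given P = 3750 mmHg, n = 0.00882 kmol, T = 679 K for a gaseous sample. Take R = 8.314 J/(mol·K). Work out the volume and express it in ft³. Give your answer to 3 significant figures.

Solving PV = nRT for V: V = nRT/P.
P = 3750 mmHg = 5.000×10^5 Pa; n = 0.00882 kmol = 8.820 mol; T = 679 K; R = 8.314 J/(mol·K).
V = 0.09959 m³
0.09959 m³ × (1 ft³ / 0.02832 m³) = 3.517 ft³

3.52 ft³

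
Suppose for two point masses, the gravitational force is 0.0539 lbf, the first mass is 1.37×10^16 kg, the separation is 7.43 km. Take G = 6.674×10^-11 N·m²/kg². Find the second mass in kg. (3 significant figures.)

From Newton's law of gravitation: m₂ = F·r²/(G·m₁).
F = 0.0539 lbf = 0.2398 N; m₁ = 1.37×10^16 kg; r = 7.43 km = 7430 m; G = 6.674×10^-11 N·m²/kg².
m₂ = 14.48 kg

14.5 kg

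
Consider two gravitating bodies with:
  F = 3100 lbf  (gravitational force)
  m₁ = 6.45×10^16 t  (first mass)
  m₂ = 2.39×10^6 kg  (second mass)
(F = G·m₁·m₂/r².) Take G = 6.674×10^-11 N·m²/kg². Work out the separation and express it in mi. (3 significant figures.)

Rearranging: r = √(G·m₁m₂/F).
F = 3100 lbf = 13789 N; m₁ = 6.45×10^16 t = 6.450×10^19 kg; m₂ = 2.39×10^6 kg; G = 6.674×10^-11 N·m²/kg².
r = 8.638×10^5 m
8.638×10^5 m × (1 mi / 1609 m) = 536.7 mi

537 mi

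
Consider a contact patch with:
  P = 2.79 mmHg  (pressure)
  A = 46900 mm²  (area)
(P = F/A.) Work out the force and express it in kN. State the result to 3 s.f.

Rearranging P = F/A for F: F = P·A.
P = 2.79 mmHg = 372.0 Pa; A = 46900 mm² = 0.04690 m².
F = 17.45 N  (the unit combination reduces to kg·m/s² = N)
17.45 N × (1 kN / 1000 N) = 0.01745 kN

0.0174 kN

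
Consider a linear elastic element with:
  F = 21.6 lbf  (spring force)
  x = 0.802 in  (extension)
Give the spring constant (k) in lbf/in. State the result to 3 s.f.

From Hooke's law: k = F/x.
F = 21.6 lbf = 96.08 N; x = 0.802 in = 0.02037 m.
k = 4717 N/m
4717 N/m × (1 lbf/in / 175.1 N/m) = 26.93 lbf/in

26.9 lbf/in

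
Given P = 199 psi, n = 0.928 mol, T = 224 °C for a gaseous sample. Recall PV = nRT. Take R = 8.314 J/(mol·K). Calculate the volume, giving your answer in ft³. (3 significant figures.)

0.0987 ft³

Rearranging: V = nRT/P.
P = 199 psi = 1.372×10^6 Pa; n = 0.928 mol; T = 224 °C = 497.1 K; R = 8.314 J/(mol·K).
V = 0.002796 m³
0.002796 m³ × (1 ft³ / 0.02832 m³) = 0.09873 ft³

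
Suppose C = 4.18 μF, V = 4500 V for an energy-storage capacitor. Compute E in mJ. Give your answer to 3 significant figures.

42300 mJ

E is given directly by: E = ½CV².
C = 4.18 μF = 4.180×10^-6 F; V = 4500 V.
E = 42.32 J
42.32 J × (1 mJ / 0.001000 J) = 42322 mJ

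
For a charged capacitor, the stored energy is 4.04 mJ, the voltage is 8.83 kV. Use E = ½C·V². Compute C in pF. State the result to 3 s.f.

104 pF

Solving E = ½C·V² for C: C = 2E/V².
E = 4.04 mJ = 0.004040 J; V = 8.83 kV = 8830 V.
C = 1.036×10^-10 F
1.036×10^-10 F × (1 pF / 1.000×10^-12 F) = 103.6 pF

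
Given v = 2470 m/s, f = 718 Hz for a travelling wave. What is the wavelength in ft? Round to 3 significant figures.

Solving v = f·λ for λ: λ = v/f.
v = 2470 m/s; f = 718 Hz.
λ = 3.440 m
3.440 m × (1 ft / 0.3048 m) = 11.29 ft

11.3 ft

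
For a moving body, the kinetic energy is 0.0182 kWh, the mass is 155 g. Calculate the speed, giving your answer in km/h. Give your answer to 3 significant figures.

Solving KE = ½mv² for v: v = √(2·KE/m).
KE = 0.0182 kWh = 65520 J; m = 155 g = 0.1550 kg.
v = 919.5 m/s
919.5 m/s × (1 km/h / 0.2778 m/s) = 3310 km/h

3310 km/h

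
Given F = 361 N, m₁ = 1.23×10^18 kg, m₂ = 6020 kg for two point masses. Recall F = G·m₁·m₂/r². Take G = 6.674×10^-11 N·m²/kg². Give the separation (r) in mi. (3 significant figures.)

Solving F = G·m₁·m₂/r² for r: r = √(G·m₁m₂/F).
F = 361 N; m₁ = 1.23×10^18 kg; m₂ = 6020 kg; G = 6.674×10^-11 N·m²/kg².
r = 36999 m
36999 m × (1 mi / 1609 m) = 22.99 mi

23.0 mi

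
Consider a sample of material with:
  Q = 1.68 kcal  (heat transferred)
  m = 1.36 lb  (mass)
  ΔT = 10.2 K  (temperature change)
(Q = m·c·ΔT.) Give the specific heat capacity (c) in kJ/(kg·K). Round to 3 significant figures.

Solving Q = m·c·ΔT for c: c = Q/(m·ΔT).
Q = 1.68 kcal = 7029 J; m = 1.36 lb = 0.6169 kg; ΔT = 10.2 K.
c = 1117 J/(kg·K)
1117 J/(kg·K) × (1 kJ/(kg·K) / 1000 J/(kg·K)) = 1.117 kJ/(kg·K)

1.12 kJ/(kg·K)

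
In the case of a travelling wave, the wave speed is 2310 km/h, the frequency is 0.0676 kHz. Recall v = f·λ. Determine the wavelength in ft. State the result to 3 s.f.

31.1 ft

Rearranging v = f·λ for λ: λ = v/f.
v = 2310 km/h = 641.7 m/s; f = 0.0676 kHz = 67.60 Hz.
λ = 9.492 m
9.492 m × (1 ft / 0.3048 m) = 31.14 ft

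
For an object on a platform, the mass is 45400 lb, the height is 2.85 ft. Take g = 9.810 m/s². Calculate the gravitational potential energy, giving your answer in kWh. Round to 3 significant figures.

0.0487 kWh

PE is given directly by: PE = mgh.
m = 45400 lb = 20593 kg; h = 2.85 ft = 0.8687 m; g = 9.810 m/s².
PE = 1.755×10^5 J
1.755×10^5 J × (1 kWh / 3.600×10^6 J) = 0.04875 kWh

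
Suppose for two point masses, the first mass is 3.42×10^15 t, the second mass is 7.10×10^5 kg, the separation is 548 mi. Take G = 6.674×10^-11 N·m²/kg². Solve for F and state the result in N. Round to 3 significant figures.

208 N

From Newton's law of gravitation: F = Gm₁m₂/r².
m₁ = 3.42×10^15 t = 3.420×10^18 kg; m₂ = 7.10×10^5 kg; r = 548 mi = 8.819×10^5 m; G = 6.674×10^-11 N·m²/kg².
F = 208.4 N  (the unit combination reduces to kg·m/s² = N)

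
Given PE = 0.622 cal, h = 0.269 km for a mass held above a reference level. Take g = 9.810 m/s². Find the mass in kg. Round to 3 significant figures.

Rearranging: m = PE/(g·h).
PE = 0.622 cal = 2.602 J; h = 0.269 km = 269.0 m; g = 9.810 m/s².
m = 9.862×10^-4 kg

9.86×10^-4 kg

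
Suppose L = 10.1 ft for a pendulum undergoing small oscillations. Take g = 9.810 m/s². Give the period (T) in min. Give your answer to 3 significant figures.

0.0587 min

Directly: T = 2π√(L/g).
L = 10.1 ft = 3.078 m; g = 9.810 m/s².
T = 3.520 s
3.520 s × (1 min / 60.00 s) = 0.05866 min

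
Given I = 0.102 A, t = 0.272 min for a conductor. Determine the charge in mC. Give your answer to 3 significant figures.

q is given directly by: q = It.
I = 0.102 A; t = 0.272 min = 16.32 s.
q = 1.665 C  (the unit combination reduces to A·s = C)
1.665 C × (1 mC / 0.001000 C) = 1665 mC

1660 mC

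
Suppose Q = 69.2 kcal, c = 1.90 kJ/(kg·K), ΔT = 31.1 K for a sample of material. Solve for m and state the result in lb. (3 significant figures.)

10.8 lb

Solving Q = m·c·ΔT for m: m = Q/(c·ΔT).
Q = 69.2 kcal = 2.895×10^5 J; c = 1.90 kJ/(kg·K) = 1900 J/(kg·K); ΔT = 31.1 K.
m = 4.900 kg
4.900 kg × (1 lb / 0.4536 kg) = 10.80 lb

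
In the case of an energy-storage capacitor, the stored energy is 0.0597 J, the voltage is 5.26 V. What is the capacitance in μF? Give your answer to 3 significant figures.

4320 μF

Rearranging E = ½C·V² for C: C = 2E/V².
E = 0.0597 J; V = 5.26 V.
C = 0.004316 F
0.004316 F × (1 μF / 1.000×10^-6 F) = 4316 μF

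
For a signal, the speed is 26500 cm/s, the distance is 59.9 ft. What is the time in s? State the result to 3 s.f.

0.0689 s

Rearranging: t = d/v.
v = 26500 cm/s = 265.0 m/s; d = 59.9 ft = 18.26 m.
t = 0.06890 s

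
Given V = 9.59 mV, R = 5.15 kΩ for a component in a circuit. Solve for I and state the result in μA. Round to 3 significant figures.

1.86 μA

Rearranging V = I·R for I: I = V/R.
V = 9.59 mV = 0.009590 V; R = 5.15 kΩ = 5150 Ω.
I = 1.862×10^-6 A
1.862×10^-6 A × (1 μA / 1.000×10^-6 A) = 1.862 μA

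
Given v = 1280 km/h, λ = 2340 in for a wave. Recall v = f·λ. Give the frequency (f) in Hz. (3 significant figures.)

5.98 Hz

Rearranging: f = v/λ.
v = 1280 km/h = 355.6 m/s; λ = 2340 in = 59.44 m.
f = 5.982 Hz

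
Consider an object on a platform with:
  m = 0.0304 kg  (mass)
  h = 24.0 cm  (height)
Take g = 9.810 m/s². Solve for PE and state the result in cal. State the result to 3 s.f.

0.0171 cal

PE is given directly by: PE = mgh.
m = 0.0304 kg; h = 24.0 cm = 0.2400 m; g = 9.810 m/s².
PE = 0.07157 J
0.07157 J × (1 cal / 4.184 J) = 0.01711 cal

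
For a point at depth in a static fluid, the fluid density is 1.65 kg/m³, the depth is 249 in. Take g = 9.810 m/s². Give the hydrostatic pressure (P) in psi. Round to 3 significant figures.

Directly: P = ρgh.
ρ = 1.65 kg/m³; h = 249 in = 6.325 m; g = 9.810 m/s².
P = 102.4 Pa
102.4 Pa × (1 psi / 6895 Pa) = 0.01485 psi

0.0148 psi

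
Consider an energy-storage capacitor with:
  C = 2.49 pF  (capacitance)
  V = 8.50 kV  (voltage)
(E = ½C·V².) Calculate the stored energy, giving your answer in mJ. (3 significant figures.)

0.0900 mJ

E is given directly by: E = ½CV².
C = 2.49 pF = 2.490×10^-12 F; V = 8.50 kV = 8500 V.
E = 8.995×10^-5 J
8.995×10^-5 J × (1 mJ / 0.001000 J) = 0.08995 mJ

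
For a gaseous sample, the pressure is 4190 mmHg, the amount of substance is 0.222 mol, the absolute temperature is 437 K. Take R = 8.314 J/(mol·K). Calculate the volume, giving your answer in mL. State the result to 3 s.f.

Solving PV = nRT for V: V = nRT/P.
P = 4190 mmHg = 5.586×10^5 Pa; n = 0.222 mol; T = 437 K; R = 8.314 J/(mol·K).
V = 0.001444 m³
0.001444 m³ × (1 mL / 1.000×10^-6 m³) = 1444 mL

1440 mL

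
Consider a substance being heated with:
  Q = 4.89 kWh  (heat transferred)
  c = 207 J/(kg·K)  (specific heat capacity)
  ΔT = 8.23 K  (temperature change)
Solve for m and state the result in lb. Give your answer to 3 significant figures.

22800 lb

Rearranging: m = Q/(c·ΔT).
Q = 4.89 kWh = 1.760×10^7 J; c = 207 J/(kg·K); ΔT = 8.23 K.
m = 10333 kg
10333 kg × (1 lb / 0.4536 kg) = 22781 lb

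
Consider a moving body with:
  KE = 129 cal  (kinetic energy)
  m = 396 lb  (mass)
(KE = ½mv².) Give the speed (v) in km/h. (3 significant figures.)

Rearranging: v = √(2·KE/m).
KE = 129 cal = 539.7 J; m = 396 lb = 179.6 kg.
v = 2.451 m/s
2.451 m/s × (1 km/h / 0.2778 m/s) = 8.825 km/h

8.83 km/h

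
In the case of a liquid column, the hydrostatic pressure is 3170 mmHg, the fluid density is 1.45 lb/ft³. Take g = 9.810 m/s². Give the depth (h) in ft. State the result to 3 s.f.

Rearranging P = ρ·g·h for h: h = P/(ρ·g).
P = 3170 mmHg = 4.226×10^5 Pa; ρ = 1.45 lb/ft³ = 23.23 kg/m³; g = 9.810 m/s².
h = 1855 m
1855 m × (1 ft / 0.3048 m) = 6085 ft

6090 ft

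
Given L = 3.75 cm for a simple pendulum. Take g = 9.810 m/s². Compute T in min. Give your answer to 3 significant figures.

Directly: T = 2π√(L/g).
L = 3.75 cm = 0.03750 m; g = 9.810 m/s².
T = 0.3885 s
0.3885 s × (1 min / 60.00 s) = 0.006475 min

0.00647 min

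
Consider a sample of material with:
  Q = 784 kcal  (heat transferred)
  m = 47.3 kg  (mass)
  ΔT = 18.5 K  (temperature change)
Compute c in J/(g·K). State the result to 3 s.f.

3.75 J/(g·K)

Rearranging Q = m·c·ΔT for c: c = Q/(m·ΔT).
Q = 784 kcal = 3.280×10^6 J; m = 47.3 kg; ΔT = 18.5 K.
c = 3749 J/(kg·K)
3749 J/(kg·K) × (1 J/(g·K) / 1000 J/(kg·K)) = 3.749 J/(g·K)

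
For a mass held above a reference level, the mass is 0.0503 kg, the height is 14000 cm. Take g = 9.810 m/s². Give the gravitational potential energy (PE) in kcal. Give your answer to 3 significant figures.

0.0165 kcal

PE is given directly by: PE = mgh.
m = 0.0503 kg; h = 14000 cm = 140.0 m; g = 9.810 m/s².
PE = 69.08 J
69.08 J × (1 kcal / 4184 J) = 0.01651 kcal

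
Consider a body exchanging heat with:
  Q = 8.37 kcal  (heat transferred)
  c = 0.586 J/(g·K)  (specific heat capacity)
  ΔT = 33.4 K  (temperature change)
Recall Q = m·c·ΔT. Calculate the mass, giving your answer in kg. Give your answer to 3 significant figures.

1.79 kg

Rearranging: m = Q/(c·ΔT).
Q = 8.37 kcal = 35020 J; c = 0.586 J/(g·K) = 586.0 J/(kg·K); ΔT = 33.4 K.
m = 1.789 kg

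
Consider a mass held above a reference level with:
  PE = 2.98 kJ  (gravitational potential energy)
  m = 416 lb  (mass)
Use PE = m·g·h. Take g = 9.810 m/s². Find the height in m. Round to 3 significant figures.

1.61 m

Solving PE = m·g·h for h: h = PE/(m·g).
PE = 2.98 kJ = 2980 J; m = 416 lb = 188.7 kg; g = 9.810 m/s².
h = 1.610 m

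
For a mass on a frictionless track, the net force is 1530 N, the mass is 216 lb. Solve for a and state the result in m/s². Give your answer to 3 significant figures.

From Newton's second law: a = F/m.
F = 1530 N; m = 216 lb = 97.98 kg.
a = 15.62 m/s²

15.6 m/s²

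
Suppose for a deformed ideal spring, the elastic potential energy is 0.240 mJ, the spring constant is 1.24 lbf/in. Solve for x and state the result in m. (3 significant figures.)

Solving U = ½k·x² for x: x = √(2U/k).
U = 0.240 mJ = 2.400×10^-4 J; k = 1.24 lbf/in = 217.2 N/m.
x = 0.001487 m

0.00149 m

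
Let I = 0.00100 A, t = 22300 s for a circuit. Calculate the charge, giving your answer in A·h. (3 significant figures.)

Directly: q = It.
I = 0.00100 A; t = 22300 s.
q = 22.30 C
22.30 C × (1 A·h / 3600 C) = 0.006194 A·h

0.00619 A·h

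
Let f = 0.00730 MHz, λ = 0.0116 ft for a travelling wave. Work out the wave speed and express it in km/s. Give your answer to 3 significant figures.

Directly: v = fλ.
f = 0.00730 MHz = 7300 Hz; λ = 0.0116 ft = 0.003536 m.
v = 25.81 m/s
25.81 m/s × (1 km/s / 1000 m/s) = 0.02581 km/s

0.0258 km/s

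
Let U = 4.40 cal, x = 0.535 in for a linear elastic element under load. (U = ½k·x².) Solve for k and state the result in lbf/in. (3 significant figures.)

Solving U = ½k·x² for k: k = 2U/x².
U = 4.40 cal = 18.41 J; x = 0.535 in = 0.01359 m.
k = 1.994×10^5 N/m
1.994×10^5 N/m × (1 lbf/in / 175.1 N/m) = 1139 lbf/in

1140 lbf/in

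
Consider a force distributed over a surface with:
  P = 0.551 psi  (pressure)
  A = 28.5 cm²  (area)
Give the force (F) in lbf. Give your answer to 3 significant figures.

2.43 lbf

Solving P = F/A for F: F = P·A.
P = 0.551 psi = 3799 Pa; A = 28.5 cm² = 0.002850 m².
F = 10.83 N
10.83 N × (1 lbf / 4.448 N) = 2.434 lbf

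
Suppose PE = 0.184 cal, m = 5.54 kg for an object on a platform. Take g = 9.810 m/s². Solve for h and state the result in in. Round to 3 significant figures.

0.558 in

Solving PE = m·g·h for h: h = PE/(m·g).
PE = 0.184 cal = 0.7699 J; m = 5.54 kg; g = 9.810 m/s².
h = 0.01417 m
0.01417 m × (1 in / 0.02540 m) = 0.5577 in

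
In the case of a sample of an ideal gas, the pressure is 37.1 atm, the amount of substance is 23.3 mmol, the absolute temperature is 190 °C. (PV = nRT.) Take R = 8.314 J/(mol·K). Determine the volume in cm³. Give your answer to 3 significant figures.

23.9 cm³

From the ideal-gas law: V = nRT/P.
P = 37.1 atm = 3.759×10^6 Pa; n = 23.3 mmol = 0.02330 mol; T = 190 °C = 463.1 K; R = 8.314 J/(mol·K).
V = 2.387×10^-5 m³
2.387×10^-5 m³ × (1 cm³ / 1.000×10^-6 m³) = 23.87 cm³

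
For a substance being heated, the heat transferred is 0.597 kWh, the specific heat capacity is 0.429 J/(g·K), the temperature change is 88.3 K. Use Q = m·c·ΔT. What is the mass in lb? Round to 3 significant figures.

125 lb

Rearranging Q = m·c·ΔT for m: m = Q/(c·ΔT).
Q = 0.597 kWh = 2.149×10^6 J; c = 0.429 J/(g·K) = 429.0 J/(kg·K); ΔT = 88.3 K.
m = 56.74 kg
56.74 kg × (1 lb / 0.4536 kg) = 125.1 lb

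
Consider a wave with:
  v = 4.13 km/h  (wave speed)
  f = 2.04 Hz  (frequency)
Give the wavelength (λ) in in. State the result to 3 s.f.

22.1 in

Solving v = f·λ for λ: λ = v/f.
v = 4.13 km/h = 1.147 m/s; f = 2.04 Hz.
λ = 0.5624 m
0.5624 m × (1 in / 0.02540 m) = 22.14 in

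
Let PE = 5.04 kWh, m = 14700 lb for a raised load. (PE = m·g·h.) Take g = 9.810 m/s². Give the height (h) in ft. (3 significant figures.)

Solving PE = m·g·h for h: h = PE/(m·g).
PE = 5.04 kWh = 1.814×10^7 J; m = 14700 lb = 6668 kg; g = 9.810 m/s².
h = 277.4 m
277.4 m × (1 ft / 0.3048 m) = 910.1 ft

910 ft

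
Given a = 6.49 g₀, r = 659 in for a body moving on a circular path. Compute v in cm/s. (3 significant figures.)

Rearranging a = v²/r for v: v = √(a·r).
a = 6.49 g₀ = 63.65 m/s²; r = 659 in = 16.74 m.
v = 32.64 m/s
32.64 m/s × (1 cm/s / 0.01000 m/s) = 3264 cm/s

3260 cm/s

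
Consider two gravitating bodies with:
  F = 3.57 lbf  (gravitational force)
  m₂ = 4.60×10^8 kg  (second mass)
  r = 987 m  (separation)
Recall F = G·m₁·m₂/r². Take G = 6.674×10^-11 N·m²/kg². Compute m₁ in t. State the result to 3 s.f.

From Newton's law of gravitation: m₁ = F·r²/(G·m₂).
F = 3.57 lbf = 15.88 N; m₂ = 4.60×10^8 kg; r = 987 m; G = 6.674×10^-11 N·m²/kg².
m₁ = 5.039×10^8 kg
5.039×10^8 kg × (1 t / 1000 kg) = 5.039×10^5 t

5.04×10^5 t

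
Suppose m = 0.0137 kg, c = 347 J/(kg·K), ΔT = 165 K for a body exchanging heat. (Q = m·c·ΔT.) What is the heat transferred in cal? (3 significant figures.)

Directly: Q = mcΔT.
m = 0.0137 kg; c = 347 J/(kg·K); ΔT = 165 K.
Q = 784.4 J
784.4 J × (1 cal / 4.184 J) = 187.5 cal

187 cal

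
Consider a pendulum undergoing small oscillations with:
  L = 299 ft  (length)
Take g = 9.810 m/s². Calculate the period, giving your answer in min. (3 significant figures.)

0.319 min

Directly: T = 2π√(L/g).
L = 299 ft = 91.14 m; g = 9.810 m/s².
T = 19.15 s
19.15 s × (1 min / 60.00 s) = 0.3192 min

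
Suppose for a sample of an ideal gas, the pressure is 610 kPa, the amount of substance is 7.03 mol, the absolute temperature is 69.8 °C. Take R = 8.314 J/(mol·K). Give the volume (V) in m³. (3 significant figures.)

0.0329 m³

From the ideal-gas law: V = nRT/P.
P = 610 kPa = 6.100×10^5 Pa; n = 7.03 mol; T = 69.8 °C = 342.9 K; R = 8.314 J/(mol·K).
V = 0.03286 m³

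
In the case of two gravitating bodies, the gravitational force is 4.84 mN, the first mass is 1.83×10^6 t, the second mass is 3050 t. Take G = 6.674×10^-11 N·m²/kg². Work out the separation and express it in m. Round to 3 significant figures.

8770 m

From Newton's law of gravitation: r = √(G·m₁m₂/F).
F = 4.84 mN = 0.004840 N; m₁ = 1.83×10^6 t = 1.830×10^9 kg; m₂ = 3050 t = 3.050×10^6 kg; G = 6.674×10^-11 N·m²/kg².
r = 8773 m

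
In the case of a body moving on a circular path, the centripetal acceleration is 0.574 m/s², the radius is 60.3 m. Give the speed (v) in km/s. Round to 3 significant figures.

0.00588 km/s

Solving a = v²/r for v: v = √(a·r).
a = 0.574 m/s²; r = 60.3 m.
v = 5.883 m/s
5.883 m/s × (1 km/s / 1000 m/s) = 0.005883 km/s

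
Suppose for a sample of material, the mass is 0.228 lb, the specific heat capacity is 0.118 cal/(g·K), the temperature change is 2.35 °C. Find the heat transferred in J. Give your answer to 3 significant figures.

Directly: Q = mcΔT.
m = 0.228 lb = 0.1034 kg; c = 0.118 cal/(g·K) = 493.7 J/(kg·K); ΔT = 2.35 °C = 2.350 K.
Q = 120.0 J  (the unit combination reduces to kg·m²/s² = J)

120 J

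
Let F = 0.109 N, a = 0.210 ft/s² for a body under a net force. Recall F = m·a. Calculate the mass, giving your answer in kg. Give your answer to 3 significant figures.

From Newton's second law: m = F/a.
F = 0.109 N; a = 0.210 ft/s² = 0.06401 m/s².
m = 1.703 kg

1.70 kg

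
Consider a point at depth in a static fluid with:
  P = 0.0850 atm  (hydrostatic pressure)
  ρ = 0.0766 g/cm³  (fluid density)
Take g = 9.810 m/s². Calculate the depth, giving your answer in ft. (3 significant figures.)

37.6 ft

Rearranging: h = P/(ρ·g).
P = 0.0850 atm = 8613 Pa; ρ = 0.0766 g/cm³ = 76.60 kg/m³; g = 9.810 m/s².
h = 11.46 m
11.46 m × (1 ft / 0.3048 m) = 37.60 ft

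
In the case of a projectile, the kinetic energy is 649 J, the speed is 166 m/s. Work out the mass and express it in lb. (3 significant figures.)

Rearranging KE = ½mv² for m: m = 2·KE/v².
KE = 649 J; v = 166 m/s.
m = 0.04710 kg
0.04710 kg × (1 lb / 0.4536 kg) = 0.1038 lb

0.104 lb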